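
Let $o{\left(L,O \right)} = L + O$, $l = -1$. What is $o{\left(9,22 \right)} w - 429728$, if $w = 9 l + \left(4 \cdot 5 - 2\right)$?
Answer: $-429449$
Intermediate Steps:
$w = 9$ ($w = 9 \left(-1\right) + \left(4 \cdot 5 - 2\right) = -9 + \left(20 - 2\right) = -9 + 18 = 9$)
$o{\left(9,22 \right)} w - 429728 = \left(9 + 22\right) 9 - 429728 = 31 \cdot 9 - 429728 = 279 - 429728 = -429449$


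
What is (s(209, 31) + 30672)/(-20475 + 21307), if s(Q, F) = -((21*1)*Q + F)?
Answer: 6563/208 ≈ 31.553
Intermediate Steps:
s(Q, F) = -F - 21*Q (s(Q, F) = -(21*Q + F) = -(F + 21*Q) = -F - 21*Q)
(s(209, 31) + 30672)/(-20475 + 21307) = ((-1*31 - 21*209) + 30672)/(-20475 + 21307) = ((-31 - 4389) + 30672)/832 = (-4420 + 30672)*(1/832) = 26252*(1/832) = 6563/208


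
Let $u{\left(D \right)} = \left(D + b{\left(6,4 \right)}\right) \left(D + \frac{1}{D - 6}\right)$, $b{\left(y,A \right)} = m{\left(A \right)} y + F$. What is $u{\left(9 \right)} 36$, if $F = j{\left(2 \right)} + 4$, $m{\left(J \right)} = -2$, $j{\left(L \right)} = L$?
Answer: $1008$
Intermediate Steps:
$F = 6$ ($F = 2 + 4 = 6$)
$b{\left(y,A \right)} = 6 - 2 y$ ($b{\left(y,A \right)} = - 2 y + 6 = 6 - 2 y$)
$u{\left(D \right)} = \left(-6 + D\right) \left(D + \frac{1}{-6 + D}\right)$ ($u{\left(D \right)} = \left(D + \left(6 - 12\right)\right) \left(D + \frac{1}{D - 6}\right) = \left(D + \left(6 - 12\right)\right) \left(D + \frac{1}{-6 + D}\right) = \left(D - 6\right) \left(D + \frac{1}{-6 + D}\right) = \left(-6 + D\right) \left(D + \frac{1}{-6 + D}\right)$)
$u{\left(9 \right)} 36 = \left(1 + 9^{2} - 54\right) 36 = \left(1 + 81 - 54\right) 36 = 28 \cdot 36 = 1008$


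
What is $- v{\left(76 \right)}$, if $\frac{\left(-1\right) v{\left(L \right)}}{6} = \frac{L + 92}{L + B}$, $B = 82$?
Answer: $\frac{504}{79} \approx 6.3797$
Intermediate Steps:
$v{\left(L \right)} = - \frac{6 \left(92 + L\right)}{82 + L}$ ($v{\left(L \right)} = - 6 \frac{L + 92}{L + 82} = - 6 \frac{92 + L}{82 + L} = - \frac{6 \left(92 + L\right)}{82 + L}$)
$- v{\left(76 \right)} = - \frac{6 \left(-92 - 76\right)}{82 + 76} = - \frac{6 \left(-92 - 76\right)}{158} = - \frac{6 \left(-168\right)}{158} = \left(-1\right) \left(- \frac{504}{79}\right) = \frac{504}{79}$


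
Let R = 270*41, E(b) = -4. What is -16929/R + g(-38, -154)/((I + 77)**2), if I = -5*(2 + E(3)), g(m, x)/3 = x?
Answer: -1645061/1034430 ≈ -1.5903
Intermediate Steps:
g(m, x) = 3*x
R = 11070
I = 10 (I = -5*(2 - 4) = -5*(-2) = 10)
-16929/R + g(-38, -154)/((I + 77)**2) = -16929/11070 + (3*(-154))/((10 + 77)**2) = -16929*1/11070 - 462/(87**2) = -627/410 - 462/7569 = -627/410 - 462*1/7569 = -627/410 - 154/2523 = -1645061/1034430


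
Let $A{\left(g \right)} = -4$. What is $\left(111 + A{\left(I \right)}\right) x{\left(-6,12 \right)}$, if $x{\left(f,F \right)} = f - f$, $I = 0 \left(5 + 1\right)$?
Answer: $0$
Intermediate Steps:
$I = 0$ ($I = 0 \cdot 6 = 0$)
$x{\left(f,F \right)} = 0$
$\left(111 + A{\left(I \right)}\right) x{\left(-6,12 \right)} = \left(111 - 4\right) 0 = 107 \cdot 0 = 0$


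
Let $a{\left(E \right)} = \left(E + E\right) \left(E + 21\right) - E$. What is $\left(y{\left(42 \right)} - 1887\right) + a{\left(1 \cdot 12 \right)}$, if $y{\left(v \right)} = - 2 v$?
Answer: $-1191$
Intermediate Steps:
$a{\left(E \right)} = - E + 2 E \left(21 + E\right)$ ($a{\left(E \right)} = 2 E \left(21 + E\right) - E = - E + 2 E \left(21 + E\right)$)
$\left(y{\left(42 \right)} - 1887\right) + a{\left(1 \cdot 12 \right)} = \left(\left(-2\right) 42 - 1887\right) + 1 \cdot 12 \left(41 + 2 \cdot 1 \cdot 12\right) = \left(-84 - 1887\right) + 12 \left(41 + 2 \cdot 12\right) = -1971 + 12 \left(41 + 24\right) = -1971 + 12 \cdot 65 = -1971 + 780 = -1191$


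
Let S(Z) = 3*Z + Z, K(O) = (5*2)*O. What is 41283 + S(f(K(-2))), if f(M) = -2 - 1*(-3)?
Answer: 41287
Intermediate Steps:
K(O) = 10*O
f(M) = 1 (f(M) = -2 + 3 = 1)
S(Z) = 4*Z
41283 + S(f(K(-2))) = 41283 + 4*1 = 41283 + 4 = 41287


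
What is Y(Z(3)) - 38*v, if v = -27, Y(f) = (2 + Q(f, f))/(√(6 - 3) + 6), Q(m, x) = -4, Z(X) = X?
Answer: 11282/11 + 2*√3/33 ≈ 1025.7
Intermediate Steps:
Y(f) = -2/(6 + √3) (Y(f) = (2 - 4)/(√(6 - 3) + 6) = -2/(√3 + 6) = -2/(6 + √3))
Y(Z(3)) - 38*v = (-4/11 + 2*√3/33) - 38*(-27) = (-4/11 + 2*√3/33) + 1026 = 11282/11 + 2*√3/33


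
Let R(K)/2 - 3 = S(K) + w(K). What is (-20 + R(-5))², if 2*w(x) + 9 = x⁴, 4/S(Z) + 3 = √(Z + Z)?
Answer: 4*(-97809*I + 541198*√10)/(-I + 6*√10) ≈ 3.6088e+5 - 1599.7*I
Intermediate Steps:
S(Z) = 4/(-3 + √2*√Z) (S(Z) = 4/(-3 + √(Z + Z)) = 4/(-3 + √(2*Z)) = 4/(-3 + √2*√Z))
w(x) = -9/2 + x⁴/2
R(K) = -3 + K⁴ + 8/(-3 + √2*√K) (R(K) = 6 + 2*(4/(-3 + √2*√K) + (-9/2 + K⁴/2)) = 6 + 2*(-9/2 + K⁴/2 + 4/(-3 + √2*√K)) = 6 + (-9 + K⁴ + 8/(-3 + √2*√K)) = -3 + K⁴ + 8/(-3 + √2*√K))
(-20 + R(-5))² = (-20 + (8 + (-3 + (-5)⁴)*(-3 + √2*√(-5)))/(-3 + √2*√(-5)))² = (-20 + (8 + (-3 + 625)*(-3 + √2*(I*√5)))/(-3 + √2*(I*√5)))² = (-20 + (8 + 622*(-3 + I*√10))/(-3 + I*√10))² = (-20 + (8 + (-1866 + 622*I*√10))/(-3 + I*√10))² = (-20 + (-1858 + 622*I*√10)/(-3 + I*√10))²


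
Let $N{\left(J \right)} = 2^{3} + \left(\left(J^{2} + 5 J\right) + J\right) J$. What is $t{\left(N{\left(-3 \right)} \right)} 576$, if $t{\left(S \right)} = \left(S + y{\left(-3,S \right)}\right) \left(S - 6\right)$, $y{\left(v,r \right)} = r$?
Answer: $1169280$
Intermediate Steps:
$N{\left(J \right)} = 8 + J \left(J^{2} + 6 J\right)$ ($N{\left(J \right)} = 8 + \left(J^{2} + 6 J\right) J = 8 + J \left(J^{2} + 6 J\right)$)
$t{\left(S \right)} = 2 S \left(-6 + S\right)$ ($t{\left(S \right)} = \left(S + S\right) \left(S - 6\right) = 2 S \left(-6 + S\right)$)
$t{\left(N{\left(-3 \right)} \right)} 576 = 2 \left(8 + \left(-3\right)^{3} + 6 \left(-3\right)^{2}\right) \left(-6 + \left(8 + \left(-3\right)^{3} + 6 \left(-3\right)^{2}\right)\right) 576 = 2 \left(8 - 27 + 6 \cdot 9\right) \left(-6 + \left(8 - 27 + 6 \cdot 9\right)\right) 576 = 2 \left(8 - 27 + 54\right) \left(-6 + \left(8 - 27 + 54\right)\right) 576 = 2 \cdot 35 \left(-6 + 35\right) 576 = 2 \cdot 35 \cdot 29 \cdot 576 = 2030 \cdot 576 = 1169280$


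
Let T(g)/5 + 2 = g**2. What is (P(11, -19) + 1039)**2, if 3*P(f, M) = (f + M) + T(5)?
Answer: 10394176/9 ≈ 1.1549e+6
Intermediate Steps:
T(g) = -10 + 5*g**2
P(f, M) = 115/3 + M/3 + f/3 (P(f, M) = ((f + M) + (-10 + 5*5**2))/3 = ((M + f) + (-10 + 5*25))/3 = ((M + f) + (-10 + 125))/3 = ((M + f) + 115)/3 = (115 + M + f)/3 = 115/3 + M/3 + f/3)
(P(11, -19) + 1039)**2 = ((115/3 + (1/3)*(-19) + (1/3)*11) + 1039)**2 = ((115/3 - 19/3 + 11/3) + 1039)**2 = (107/3 + 1039)**2 = (3224/3)**2 = 10394176/9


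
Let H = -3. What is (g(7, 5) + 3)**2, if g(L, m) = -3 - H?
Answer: 9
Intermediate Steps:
g(L, m) = 0 (g(L, m) = -3 - 1*(-3) = -3 + 3 = 0)
(g(7, 5) + 3)**2 = (0 + 3)**2 = 3**2 = 9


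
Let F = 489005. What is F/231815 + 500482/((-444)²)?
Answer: 21241972451/4569908184 ≈ 4.6482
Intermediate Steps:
F/231815 + 500482/((-444)²) = 489005/231815 + 500482/((-444)²) = 489005*(1/231815) + 500482/197136 = 97801/46363 + 500482*(1/197136) = 97801/46363 + 250241/98568 = 21241972451/4569908184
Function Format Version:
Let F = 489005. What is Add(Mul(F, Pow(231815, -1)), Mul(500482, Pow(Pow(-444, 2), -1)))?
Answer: Rational(21241972451, 4569908184) ≈ 4.6482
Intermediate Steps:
Add(Mul(F, Pow(231815, -1)), Mul(500482, Pow(Pow(-444, 2), -1))) = Add(Mul(489005, Pow(231815, -1)), Mul(500482, Pow(Pow(-444, 2), -1))) = Add(Mul(489005, Rational(1, 231815)), Mul(500482, Pow(197136, -1))) = Add(Rational(97801, 46363), Mul(500482, Rational(1, 197136))) = Add(Rational(97801, 46363), Rational(250241, 98568)) = Rational(21241972451, 4569908184)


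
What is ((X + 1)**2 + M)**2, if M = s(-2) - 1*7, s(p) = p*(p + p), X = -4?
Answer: 100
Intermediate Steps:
s(p) = 2*p**2 (s(p) = p*(2*p) = 2*p**2)
M = 1 (M = 2*(-2)**2 - 1*7 = 2*4 - 7 = 8 - 7 = 1)
((X + 1)**2 + M)**2 = ((-4 + 1)**2 + 1)**2 = ((-3)**2 + 1)**2 = (9 + 1)**2 = 10**2 = 100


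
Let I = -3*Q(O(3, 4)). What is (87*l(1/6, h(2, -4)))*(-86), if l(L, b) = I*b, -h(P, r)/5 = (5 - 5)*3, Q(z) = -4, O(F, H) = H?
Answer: 0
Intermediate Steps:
I = 12 (I = -3*(-4) = 12)
h(P, r) = 0 (h(P, r) = -5*(5 - 5)*3 = -0*3 = -5*0 = 0)
l(L, b) = 12*b
(87*l(1/6, h(2, -4)))*(-86) = (87*(12*0))*(-86) = (87*0)*(-86) = 0*(-86) = 0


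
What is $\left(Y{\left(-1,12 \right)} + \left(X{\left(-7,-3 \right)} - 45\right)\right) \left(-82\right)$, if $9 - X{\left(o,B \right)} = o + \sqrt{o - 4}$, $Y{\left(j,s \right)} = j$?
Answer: $2460 + 82 i \sqrt{11} \approx 2460.0 + 271.96 i$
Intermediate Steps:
$X{\left(o,B \right)} = 9 - o - \sqrt{-4 + o}$ ($X{\left(o,B \right)} = 9 - \left(o + \sqrt{o - 4}\right) = 9 - \left(o + \sqrt{-4 + o}\right) = 9 - o - \sqrt{-4 + o}$)
$\left(Y{\left(-1,12 \right)} + \left(X{\left(-7,-3 \right)} - 45\right)\right) \left(-82\right) = \left(-1 - \left(29 + \sqrt{-4 - 7}\right)\right) \left(-82\right) = \left(-1 - \left(29 + \sqrt{-11}\right)\right) \left(-82\right) = \left(-1 - \left(29 + i \sqrt{11}\right)\right) \left(-82\right) = \left(-30 - i \sqrt{11}\right) \left(-82\right) = 2460 + 82 i \sqrt{11}$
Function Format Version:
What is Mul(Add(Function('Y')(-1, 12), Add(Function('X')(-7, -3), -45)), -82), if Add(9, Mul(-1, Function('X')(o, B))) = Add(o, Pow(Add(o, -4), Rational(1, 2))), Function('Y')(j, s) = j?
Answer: Add(2460, Mul(82, I, Pow(11, Rational(1, 2)))) ≈ Add(2460.0, Mul(271.96, I))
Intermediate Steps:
Function('X')(o, B) = Add(9, Mul(-1, o), Mul(-1, Pow(Add(-4, o), Rational(1, 2)))) (Function('X')(o, B) = Add(9, Mul(-1, Add(o, Pow(Add(o, -4), Rational(1, 2))))) = Add(9, Mul(-1, Add(o, Pow(Add(-4, o), Rational(1, 2))))) = Add(9, Add(Mul(-1, o), Mul(-1, Pow(Add(-4, o), Rational(1, 2))))) = Add(9, Mul(-1, o), Mul(-1, Pow(Add(-4, o), Rational(1, 2)))))
Mul(Add(Function('Y')(-1, 12), Add(Function('X')(-7, -3), -45)), -82) = Mul(Add(-1, Add(Add(9, Mul(-1, -7), Mul(-1, Pow(Add(-4, -7), Rational(1, 2)))), -45)), -82) = Mul(Add(-1, Add(Add(9, 7, Mul(-1, Pow(-11, Rational(1, 2)))), -45)), -82) = Mul(Add(-1, Add(Add(9, 7, Mul(-1, Mul(I, Pow(11, Rational(1, 2))))), -45)), -82) = Mul(Add(-1, Add(Add(9, 7, Mul(-1, I, Pow(11, Rational(1, 2)))), -45)), -82) = Mul(Add(-1, Add(Add(16, Mul(-1, I, Pow(11, Rational(1, 2)))), -45)), -82) = Mul(Add(-1, Add(-29, Mul(-1, I, Pow(11, Rational(1, 2))))), -82) = Mul(Add(-30, Mul(-1, I, Pow(11, Rational(1, 2)))), -82) = Add(2460, Mul(82, I, Pow(11, Rational(1, 2))))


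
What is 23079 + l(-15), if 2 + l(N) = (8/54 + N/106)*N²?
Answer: 7338961/318 ≈ 23079.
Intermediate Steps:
l(N) = -2 + N²*(4/27 + N/106) (l(N) = -2 + (8/54 + N/106)*N² = -2 + (8*(1/54) + N*(1/106))*N² = -2 + (4/27 + N/106)*N² = -2 + N²*(4/27 + N/106))
23079 + l(-15) = 23079 + (-2 + (1/106)*(-15)³ + (4/27)*(-15)²) = 23079 + (-2 + (1/106)*(-3375) + (4/27)*225) = 23079 + (-2 - 3375/106 + 100/3) = 23079 - 161/318 = 7338961/318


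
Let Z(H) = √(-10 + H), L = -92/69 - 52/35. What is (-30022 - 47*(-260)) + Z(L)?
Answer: -17802 + I*√141330/105 ≈ -17802.0 + 3.5804*I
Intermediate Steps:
L = -296/105 (L = -92*1/69 - 52*1/35 = -4/3 - 52/35 = -296/105 ≈ -2.8190)
(-30022 - 47*(-260)) + Z(L) = (-30022 - 47*(-260)) + √(-10 - 296/105) = (-30022 + 12220) + √(-1346/105) = -17802 + I*√141330/105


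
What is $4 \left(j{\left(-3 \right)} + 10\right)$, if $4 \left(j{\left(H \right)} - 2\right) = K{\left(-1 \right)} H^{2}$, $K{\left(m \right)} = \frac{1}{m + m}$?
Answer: $\frac{87}{2} \approx 43.5$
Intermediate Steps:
$K{\left(m \right)} = \frac{1}{2 m}$
$j{\left(H \right)} = 2 - \frac{H^{2}}{8}$ ($j{\left(H \right)} = 2 + \frac{\frac{1}{2 \left(-1\right)} H^{2}}{4} = 2 + \frac{\frac{1}{2} \left(-1\right) H^{2}}{4} = 2 + \frac{\left(- \frac{1}{2}\right) H^{2}}{4} = 2 - \frac{H^{2}}{8}$)
$4 \left(j{\left(-3 \right)} + 10\right) = 4 \left(\left(2 - \frac{\left(-3\right)^{2}}{8}\right) + 10\right) = 4 \left(\left(2 - \frac{9}{8}\right) + 10\right) = 4 \left(\frac{7}{8} + 10\right) = 4 \cdot \frac{87}{8} = \frac{87}{2}$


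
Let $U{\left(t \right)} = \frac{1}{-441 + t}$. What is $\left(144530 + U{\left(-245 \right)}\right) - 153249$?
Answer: $- \frac{5981235}{686} \approx -8719.0$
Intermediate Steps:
$\left(144530 + U{\left(-245 \right)}\right) - 153249 = \left(144530 + \frac{1}{-441 - 245}\right) - 153249 = \left(144530 + \frac{1}{-686}\right) - 153249 = \left(144530 - \frac{1}{686}\right) - 153249 = \frac{99147579}{686} - 153249 = - \frac{5981235}{686}$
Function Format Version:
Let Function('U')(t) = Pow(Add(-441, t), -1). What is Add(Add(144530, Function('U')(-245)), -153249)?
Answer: Rational(-5981235, 686) ≈ -8719.0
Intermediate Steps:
Add(Add(144530, Function('U')(-245)), -153249) = Add(Add(144530, Pow(Add(-441, -245), -1)), -153249) = Add(Add(144530, Pow(-686, -1)), -153249) = Add(Add(144530, Rational(-1, 686)), -153249) = Add(Rational(99147579, 686), -153249) = Rational(-5981235, 686)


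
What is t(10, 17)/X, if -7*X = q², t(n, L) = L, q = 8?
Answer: -119/64 ≈ -1.8594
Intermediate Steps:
X = -64/7 (X = -⅐*8² = -⅐*64 = -64/7 ≈ -9.1429)
t(10, 17)/X = 17/(-64/7) = 17*(-7/64) = -119/64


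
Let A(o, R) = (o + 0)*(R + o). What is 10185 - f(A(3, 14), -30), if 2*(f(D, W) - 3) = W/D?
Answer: 173099/17 ≈ 10182.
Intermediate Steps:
A(o, R) = o*(R + o)
f(D, W) = 3 + W/(2*D) (f(D, W) = 3 + (W/D)/2 = 3 + W/(2*D))
10185 - f(A(3, 14), -30) = 10185 - (3 + (½)*(-30)/(3*(14 + 3))) = 10185 - (3 + (½)*(-30)/(3*17)) = 10185 - (3 + (½)*(-30)/51) = 10185 - (3 + (½)*(-30)*(1/51)) = 10185 - (3 - 5/17) = 10185 - 1*46/17 = 10185 - 46/17 = 173099/17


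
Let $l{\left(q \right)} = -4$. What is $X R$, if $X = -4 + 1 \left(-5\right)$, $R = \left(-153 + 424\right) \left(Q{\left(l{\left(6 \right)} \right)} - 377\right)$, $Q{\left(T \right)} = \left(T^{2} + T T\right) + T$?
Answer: $851211$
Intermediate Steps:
$Q{\left(T \right)} = T + 2 T^{2}$ ($Q{\left(T \right)} = \left(T^{2} + T^{2}\right) + T = 2 T^{2} + T = T + 2 T^{2}$)
$R = -94579$ ($R = \left(-153 + 424\right) \left(- 4 \left(1 + 2 \left(-4\right)\right) - 377\right) = 271 \left(- 4 \left(1 - 8\right) - 377\right) = 271 \left(\left(-4\right) \left(-7\right) - 377\right) = 271 \left(28 - 377\right) = 271 \left(-349\right) = -94579$)
$X = -9$ ($X = -4 - 5 = -9$)
$X R = \left(-9\right) \left(-94579\right) = 851211$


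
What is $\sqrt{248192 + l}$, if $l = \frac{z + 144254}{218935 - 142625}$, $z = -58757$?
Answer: $\frac{\sqrt{1445282174567270}}{76310} \approx 498.19$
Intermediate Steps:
$l = \frac{85497}{76310}$ ($l = \frac{-58757 + 144254}{218935 - 142625} = \frac{85497}{76310} \approx 1.1204$)
$\sqrt{248192 + l} = \sqrt{248192 + \frac{85497}{76310}} = \sqrt{\frac{18939617017}{76310}} = \frac{\sqrt{1445282174567270}}{76310}$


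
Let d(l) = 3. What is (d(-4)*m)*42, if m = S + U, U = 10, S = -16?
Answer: -756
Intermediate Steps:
m = -6 (m = -16 + 10 = -6)
(d(-4)*m)*42 = (3*(-6))*42 = -18*42 = -756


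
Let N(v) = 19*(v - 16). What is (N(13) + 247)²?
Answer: 36100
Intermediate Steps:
N(v) = -304 + 19*v (N(v) = 19*(-16 + v) = -304 + 19*v)
(N(13) + 247)² = ((-304 + 19*13) + 247)² = ((-304 + 247) + 247)² = (-57 + 247)² = 190² = 36100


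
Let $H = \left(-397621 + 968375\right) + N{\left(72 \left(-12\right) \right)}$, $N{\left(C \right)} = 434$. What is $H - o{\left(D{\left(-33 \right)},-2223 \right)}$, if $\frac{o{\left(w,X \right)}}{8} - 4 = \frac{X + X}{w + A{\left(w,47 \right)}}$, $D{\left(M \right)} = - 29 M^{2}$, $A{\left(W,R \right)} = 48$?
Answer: $\frac{6003408860}{10511} \approx 5.7116 \cdot 10^{5}$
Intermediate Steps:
$H = 571188$ ($H = \left(-397621 + 968375\right) + 434 = 570754 + 434 = 571188$)
$o{\left(w,X \right)} = 32 + \frac{16 X}{48 + w}$ ($o{\left(w,X \right)} = 32 + 8 \frac{X + X}{w + 48} = 32 + 8 \frac{2 X}{48 + w} = 32 + \frac{16 X}{48 + w}$)
$H - o{\left(D{\left(-33 \right)},-2223 \right)} = 571188 - \frac{16 \left(96 - 2223 + 2 \left(- 29 \left(-33\right)^{2}\right)\right)}{48 - 29 \left(-33\right)^{2}} = 571188 - \frac{16 \left(96 - 2223 + 2 \left(\left(-29\right) 1089\right)\right)}{48 - 31581} = 571188 - \frac{16 \left(96 - 2223 + 2 \left(-31581\right)\right)}{48 - 31581} = 571188 - \frac{16 \left(96 - 2223 - 63162\right)}{-31533} = 571188 - 16 \left(- \frac{1}{31533}\right) \left(-65289\right) = 571188 - \frac{348208}{10511} = \frac{6003408860}{10511}$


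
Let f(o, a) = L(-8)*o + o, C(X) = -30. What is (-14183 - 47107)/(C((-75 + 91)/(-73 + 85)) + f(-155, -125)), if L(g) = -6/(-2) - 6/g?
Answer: 49032/613 ≈ 79.987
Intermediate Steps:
L(g) = 3 - 6/g (L(g) = -6*(-½) - 6/g = 3 - 6/g)
f(o, a) = 19*o/4 (f(o, a) = (3 - 6/(-8))*o + o = (3 - 6*(-⅛))*o + o = (3 + ¾)*o + o = 15*o/4 + o = 19*o/4)
(-14183 - 47107)/(C((-75 + 91)/(-73 + 85)) + f(-155, -125)) = (-14183 - 47107)/(-30 + (19/4)*(-155)) = -61290/(-30 - 2945/4) = -61290/(-3065/4) = -61290*(-4/3065) = 49032/613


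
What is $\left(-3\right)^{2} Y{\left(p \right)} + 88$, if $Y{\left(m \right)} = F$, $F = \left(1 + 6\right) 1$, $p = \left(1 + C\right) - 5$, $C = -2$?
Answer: $151$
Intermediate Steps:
$p = -6$ ($p = \left(1 - 2\right) - 5 = -1 - 5 = -6$)
$F = 7$ ($F = 7 \cdot 1 = 7$)
$Y{\left(m \right)} = 7$
$\left(-3\right)^{2} Y{\left(p \right)} + 88 = \left(-3\right)^{2} \cdot 7 + 88 = 9 \cdot 7 + 88 = 63 + 88 = 151$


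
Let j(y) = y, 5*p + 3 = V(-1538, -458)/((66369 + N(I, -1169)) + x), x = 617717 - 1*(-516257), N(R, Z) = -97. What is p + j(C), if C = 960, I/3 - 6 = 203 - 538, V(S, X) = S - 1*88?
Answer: 959596406/1000205 ≈ 959.40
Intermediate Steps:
V(S, X) = -88 + S (V(S, X) = S - 88 = -88 + S)
I = -987 (I = 18 + 3*(203 - 538) = 18 + 3*(-335) = 18 - 1005 = -987)
x = 1133974 (x = 617717 + 516257 = 1133974)
p = -600394/1000205 (p = -⅗ + ((-88 - 1538)/((66369 - 97) + 1133974))/5 = -⅗ + (-1626/(66272 + 1133974))/5 = -⅗ + (-1626/1200246)/5 = -⅗ + (-1626*1/1200246)/5 = -⅗ + (⅕)*(-271/200041) = -⅗ - 271/1000205 = -600394/1000205 ≈ -0.60027)
p + j(C) = -600394/1000205 + 960 = 959596406/1000205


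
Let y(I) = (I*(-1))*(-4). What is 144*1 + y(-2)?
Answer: 136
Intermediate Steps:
y(I) = 4*I (y(I) = -I*(-4) = 4*I)
144*1 + y(-2) = 144*1 + 4*(-2) = 144 - 8 = 136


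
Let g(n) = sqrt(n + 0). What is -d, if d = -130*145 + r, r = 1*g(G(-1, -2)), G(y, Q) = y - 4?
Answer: 18850 - I*sqrt(5) ≈ 18850.0 - 2.2361*I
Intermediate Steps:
G(y, Q) = -4 + y
g(n) = sqrt(n)
r = I*sqrt(5) (r = 1*sqrt(-4 - 1) = 1*sqrt(-5) = 1*(I*sqrt(5)) = I*sqrt(5) ≈ 2.2361*I)
d = -18850 + I*sqrt(5) (d = -130*145 + I*sqrt(5) = -18850 + I*sqrt(5) ≈ -18850.0 + 2.2361*I)
-d = -(-18850 + I*sqrt(5)) = 18850 - I*sqrt(5)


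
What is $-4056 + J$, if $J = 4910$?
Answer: $854$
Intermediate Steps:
$-4056 + J = -4056 + 4910 = 854$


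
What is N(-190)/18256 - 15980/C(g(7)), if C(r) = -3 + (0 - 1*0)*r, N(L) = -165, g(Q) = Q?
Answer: 291730385/54768 ≈ 5326.7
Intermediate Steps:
C(r) = -3 (C(r) = -3 + (0 + 0)*r = -3 + 0*r = -3 + 0 = -3)
N(-190)/18256 - 15980/C(g(7)) = -165/18256 - 15980/(-3) = -165*1/18256 - 15980*(-⅓) = -165/18256 + 15980/3 = 291730385/54768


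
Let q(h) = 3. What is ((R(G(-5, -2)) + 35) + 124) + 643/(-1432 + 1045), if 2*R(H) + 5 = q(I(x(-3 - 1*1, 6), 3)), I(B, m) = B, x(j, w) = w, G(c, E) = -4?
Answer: 60503/387 ≈ 156.34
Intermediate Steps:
R(H) = -1 (R(H) = -5/2 + (½)*3 = -5/2 + 3/2 = -1)
((R(G(-5, -2)) + 35) + 124) + 643/(-1432 + 1045) = ((-1 + 35) + 124) + 643/(-1432 + 1045) = (34 + 124) + 643/(-387) = 158 - 1/387*643 = 158 - 643/387 = 60503/387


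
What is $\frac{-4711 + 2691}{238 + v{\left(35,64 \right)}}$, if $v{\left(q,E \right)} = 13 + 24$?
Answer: $- \frac{404}{55} \approx -7.3455$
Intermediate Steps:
$v{\left(q,E \right)} = 37$
$\frac{-4711 + 2691}{238 + v{\left(35,64 \right)}} = \frac{-4711 + 2691}{238 + 37} = - \frac{2020}{275} = \left(-2020\right) \frac{1}{275} = - \frac{404}{55}$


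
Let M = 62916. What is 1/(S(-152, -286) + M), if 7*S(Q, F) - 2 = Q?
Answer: 7/440262 ≈ 1.5900e-5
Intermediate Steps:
S(Q, F) = 2/7 + Q/7
1/(S(-152, -286) + M) = 1/((2/7 + (⅐)*(-152)) + 62916) = 1/((2/7 - 152/7) + 62916) = 1/(-150/7 + 62916) = 1/(440262/7) = 7/440262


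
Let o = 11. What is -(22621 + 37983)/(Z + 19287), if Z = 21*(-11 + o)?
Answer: -60604/19287 ≈ -3.1422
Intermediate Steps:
Z = 0 (Z = 21*(-11 + 11) = 21*0 = 0)
-(22621 + 37983)/(Z + 19287) = -(22621 + 37983)/(0 + 19287) = -60604/19287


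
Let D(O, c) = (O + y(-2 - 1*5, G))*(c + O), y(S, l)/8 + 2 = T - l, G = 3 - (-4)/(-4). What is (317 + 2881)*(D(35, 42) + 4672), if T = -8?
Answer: -79950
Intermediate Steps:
G = 2 (G = 3 - (-4)*(-1)/4 = 3 - 1*1 = 3 - 1 = 2)
y(S, l) = -80 - 8*l (y(S, l) = -16 + 8*(-8 - l) = -16 + (-64 - 8*l) = -80 - 8*l)
D(O, c) = (-96 + O)*(O + c) (D(O, c) = (O + (-80 - 8*2))*(c + O) = (O + (-80 - 16))*(O + c) = (O - 96)*(O + c) = (-96 + O)*(O + c))
(317 + 2881)*(D(35, 42) + 4672) = (317 + 2881)*((35**2 - 96*35 - 96*42 + 35*42) + 4672) = 3198*((1225 - 3360 - 4032 + 1470) + 4672) = 3198*(-4697 + 4672) = 3198*(-25) = -79950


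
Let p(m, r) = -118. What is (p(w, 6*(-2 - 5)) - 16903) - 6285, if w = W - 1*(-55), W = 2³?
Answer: -23306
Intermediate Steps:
W = 8
w = 63 (w = 8 - 1*(-55) = 8 + 55 = 63)
(p(w, 6*(-2 - 5)) - 16903) - 6285 = (-118 - 16903) - 6285 = -17021 - 6285 = -23306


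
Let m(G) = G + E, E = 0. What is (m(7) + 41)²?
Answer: 2304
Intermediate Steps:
m(G) = G (m(G) = G + 0 = G)
(m(7) + 41)² = (7 + 41)² = 48² = 2304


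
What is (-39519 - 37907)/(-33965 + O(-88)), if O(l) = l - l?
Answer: 77426/33965 ≈ 2.2796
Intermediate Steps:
O(l) = 0
(-39519 - 37907)/(-33965 + O(-88)) = (-39519 - 37907)/(-33965 + 0) = -77426/(-33965) = -77426*(-1/33965) = 77426/33965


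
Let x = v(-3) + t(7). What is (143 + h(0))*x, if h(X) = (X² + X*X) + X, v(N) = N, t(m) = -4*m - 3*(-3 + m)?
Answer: -6149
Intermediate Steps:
t(m) = 9 - 7*m (t(m) = -4*m + (9 - 3*m) = 9 - 7*m)
x = -43 (x = -3 + (9 - 7*7) = -3 + (9 - 49) = -3 - 40 = -43)
h(X) = X + 2*X² (h(X) = (X² + X²) + X = 2*X² + X = X + 2*X²)
(143 + h(0))*x = (143 + 0*(1 + 2*0))*(-43) = (143 + 0*(1 + 0))*(-43) = (143 + 0*1)*(-43) = (143 + 0)*(-43) = 143*(-43) = -6149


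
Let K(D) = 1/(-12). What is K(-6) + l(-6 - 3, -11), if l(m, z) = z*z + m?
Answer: 1343/12 ≈ 111.92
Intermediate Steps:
K(D) = -1/12
l(m, z) = m + z**2 (l(m, z) = z**2 + m = m + z**2)
K(-6) + l(-6 - 3, -11) = -1/12 + ((-6 - 3) + (-11)**2) = -1/12 + (-9 + 121) = -1/12 + 112 = 1343/12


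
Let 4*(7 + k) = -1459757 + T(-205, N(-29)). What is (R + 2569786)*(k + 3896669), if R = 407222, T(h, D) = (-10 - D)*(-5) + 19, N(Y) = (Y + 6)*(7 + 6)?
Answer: 10512905577180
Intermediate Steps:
N(Y) = 78 + 13*Y (N(Y) = (6 + Y)*13 = 78 + 13*Y)
T(h, D) = 69 + 5*D (T(h, D) = (50 + 5*D) + 19 = 69 + 5*D)
k = -1461211/4 (k = -7 + (-1459757 + (69 + 5*(78 + 13*(-29))))/4 = -7 + (-1459757 + (69 + 5*(78 - 377)))/4 = -7 + (-1459757 + (69 + 5*(-299)))/4 = -7 + (-1459757 + (69 - 1495))/4 = -7 + (-1459757 - 1426)/4 = -7 + (1/4)*(-1461183) = -7 - 1461183/4 = -1461211/4 ≈ -3.6530e+5)
(R + 2569786)*(k + 3896669) = (407222 + 2569786)*(-1461211/4 + 3896669) = 2977008*(14125465/4) = 10512905577180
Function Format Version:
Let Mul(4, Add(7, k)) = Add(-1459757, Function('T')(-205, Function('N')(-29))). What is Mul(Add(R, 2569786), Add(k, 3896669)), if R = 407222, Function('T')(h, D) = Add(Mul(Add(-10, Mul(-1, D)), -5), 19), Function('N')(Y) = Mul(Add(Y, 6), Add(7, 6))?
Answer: 10512905577180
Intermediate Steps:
Function('N')(Y) = Add(78, Mul(13, Y)) (Function('N')(Y) = Mul(Add(6, Y), 13) = Add(78, Mul(13, Y)))
Function('T')(h, D) = Add(69, Mul(5, D)) (Function('T')(h, D) = Add(Add(50, Mul(5, D)), 19) = Add(69, Mul(5, D)))
k = Rational(-1461211, 4) (k = Add(-7, Mul(Rational(1, 4), Add(-1459757, Add(69, Mul(5, Add(78, Mul(13, -29))))))) = Add(-7, Mul(Rational(1, 4), Add(-1459757, Add(69, Mul(5, Add(78, -377)))))) = Add(-7, Mul(Rational(1, 4), Add(-1459757, Add(69, Mul(5, -299))))) = Add(-7, Mul(Rational(1, 4), Add(-1459757, Add(69, -1495)))) = Add(-7, Mul(Rational(1, 4), Add(-1459757, -1426))) = Add(-7, Mul(Rational(1, 4), -1461183)) = Add(-7, Rational(-1461183, 4)) = Rational(-1461211, 4) ≈ -3.6530e+5)
Mul(Add(R, 2569786), Add(k, 3896669)) = Mul(Add(407222, 2569786), Add(Rational(-1461211, 4), 3896669)) = Mul(2977008, Rational(14125465, 4)) = 10512905577180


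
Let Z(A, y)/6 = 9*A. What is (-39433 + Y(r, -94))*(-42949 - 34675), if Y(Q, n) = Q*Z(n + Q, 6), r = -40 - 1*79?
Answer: -103185971320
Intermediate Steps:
Z(A, y) = 54*A (Z(A, y) = 6*(9*A) = 54*A)
r = -119 (r = -40 - 79 = -119)
Y(Q, n) = Q*(54*Q + 54*n) (Y(Q, n) = Q*(54*(n + Q)) = Q*(54*(Q + n)) = Q*(54*Q + 54*n))
(-39433 + Y(r, -94))*(-42949 - 34675) = (-39433 + 54*(-119)*(-119 - 94))*(-42949 - 34675) = (-39433 + 54*(-119)*(-213))*(-77624) = (-39433 + 1368738)*(-77624) = 1329305*(-77624) = -103185971320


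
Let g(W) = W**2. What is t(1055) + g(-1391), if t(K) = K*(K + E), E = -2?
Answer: 3045796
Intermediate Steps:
t(K) = K*(-2 + K) (t(K) = K*(K - 2) = K*(-2 + K))
t(1055) + g(-1391) = 1055*(-2 + 1055) + (-1391)**2 = 1055*1053 + 1934881 = 1110915 + 1934881 = 3045796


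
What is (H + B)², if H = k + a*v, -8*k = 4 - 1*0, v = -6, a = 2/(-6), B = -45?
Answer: 7569/4 ≈ 1892.3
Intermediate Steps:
a = -⅓ (a = 2*(-⅙) = -⅓ ≈ -0.33333)
k = -½ (k = -(4 - 1*0)/8 = -(4 + 0)/8 = -⅛*4 = -½ ≈ -0.50000)
H = 3/2 (H = -½ - ⅓*(-6) = -½ + 2 = 3/2 ≈ 1.5000)
(H + B)² = (3/2 - 45)² = (-87/2)² = 7569/4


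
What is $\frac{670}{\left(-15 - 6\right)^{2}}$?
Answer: $\frac{670}{441} \approx 1.5193$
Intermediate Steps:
$\frac{670}{\left(-15 - 6\right)^{2}} = \frac{670}{\left(-21\right)^{2}} = \frac{670}{441}$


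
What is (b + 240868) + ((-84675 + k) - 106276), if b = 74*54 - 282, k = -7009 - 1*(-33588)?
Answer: 80210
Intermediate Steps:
k = 26579 (k = -7009 + 33588 = 26579)
b = 3714 (b = 3996 - 282 = 3714)
(b + 240868) + ((-84675 + k) - 106276) = (3714 + 240868) + ((-84675 + 26579) - 106276) = 244582 + (-58096 - 106276) = 244582 - 164372 = 80210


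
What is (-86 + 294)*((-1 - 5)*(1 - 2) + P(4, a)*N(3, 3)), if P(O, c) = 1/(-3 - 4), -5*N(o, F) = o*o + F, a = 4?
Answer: 46176/35 ≈ 1319.3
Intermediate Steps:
N(o, F) = -F/5 - o**2/5 (N(o, F) = -(o*o + F)/5 = -(o**2 + F)/5 = -(F + o**2)/5 = -F/5 - o**2/5)
P(O, c) = -1/7 (P(O, c) = 1/(-7) = -1/7)
(-86 + 294)*((-1 - 5)*(1 - 2) + P(4, a)*N(3, 3)) = (-86 + 294)*((-1 - 5)*(1 - 2) - (-1/5*3 - 1/5*3**2)/7) = 208*(-6*(-1) - (-3/5 - 1/5*9)/7) = 208*(6 - (-3/5 - 9/5)/7) = 208*(6 - 1/7*(-12/5)) = 208*(6 + 12/35) = 208*(222/35) = 46176/35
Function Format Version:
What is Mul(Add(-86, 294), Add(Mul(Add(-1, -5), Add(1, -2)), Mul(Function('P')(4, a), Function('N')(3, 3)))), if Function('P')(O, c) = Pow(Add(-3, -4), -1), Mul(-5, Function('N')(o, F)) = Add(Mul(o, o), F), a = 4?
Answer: Rational(46176, 35) ≈ 1319.3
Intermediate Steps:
Function('N')(o, F) = Add(Mul(Rational(-1, 5), F), Mul(Rational(-1, 5), Pow(o, 2))) (Function('N')(o, F) = Mul(Rational(-1, 5), Add(Mul(o, o), F)) = Mul(Rational(-1, 5), Add(Pow(o, 2), F)) = Mul(Rational(-1, 5), Add(F, Pow(o, 2))) = Add(Mul(Rational(-1, 5), F), Mul(Rational(-1, 5), Pow(o, 2))))
Function('P')(O, c) = Rational(-1, 7) (Function('P')(O, c) = Pow(-7, -1) = Rational(-1, 7))
Mul(Add(-86, 294), Add(Mul(Add(-1, -5), Add(1, -2)), Mul(Function('P')(4, a), Function('N')(3, 3)))) = Mul(Add(-86, 294), Add(Mul(Add(-1, -5), Add(1, -2)), Mul(Rational(-1, 7), Add(Mul(Rational(-1, 5), 3), Mul(Rational(-1, 5), Pow(3, 2)))))) = Mul(208, Add(Mul(-6, -1), Mul(Rational(-1, 7), Add(Rational(-3, 5), Mul(Rational(-1, 5), 9))))) = Mul(208, Add(6, Mul(Rational(-1, 7), Add(Rational(-3, 5), Rational(-9, 5))))) = Mul(208, Add(6, Mul(Rational(-1, 7), Rational(-12, 5)))) = Mul(208, Add(6, Rational(12, 35))) = Mul(208, Rational(222, 35)) = Rational(46176, 35)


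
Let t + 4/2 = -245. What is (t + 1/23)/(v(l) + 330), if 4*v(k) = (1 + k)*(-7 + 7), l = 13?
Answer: -568/759 ≈ -0.74835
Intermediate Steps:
v(k) = 0 (v(k) = ((1 + k)*(-7 + 7))/4 = ((1 + k)*0)/4 = (¼)*0 = 0)
t = -247 (t = -2 - 245 = -247)
(t + 1/23)/(v(l) + 330) = (-247 + 1/23)/(0 + 330) = (-247 + 1/23)/330 = -5680/23*1/330 = -568/759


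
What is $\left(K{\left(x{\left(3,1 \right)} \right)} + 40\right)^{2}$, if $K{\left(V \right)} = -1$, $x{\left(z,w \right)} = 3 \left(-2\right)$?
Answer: $1521$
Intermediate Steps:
$x{\left(z,w \right)} = -6$
$\left(K{\left(x{\left(3,1 \right)} \right)} + 40\right)^{2} = \left(-1 + 40\right)^{2} = 39^{2} = 1521$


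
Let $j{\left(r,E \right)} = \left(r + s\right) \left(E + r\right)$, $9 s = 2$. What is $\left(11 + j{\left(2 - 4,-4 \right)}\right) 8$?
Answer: $\frac{520}{3} \approx 173.33$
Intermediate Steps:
$s = \frac{2}{9}$ ($s = \frac{1}{9} \cdot 2 = \frac{2}{9} \approx 0.22222$)
$j{\left(r,E \right)} = \left(\frac{2}{9} + r\right) \left(E + r\right)$ ($j{\left(r,E \right)} = \left(r + \frac{2}{9}\right) \left(E + r\right) = \left(\frac{2}{9} + r\right) \left(E + r\right)$)
$\left(11 + j{\left(2 - 4,-4 \right)}\right) 8 = \left(11 + \left(\left(2 - 4\right)^{2} + \frac{2}{9} \left(-4\right) + \frac{2 \left(2 - 4\right)}{9} - 4 \left(2 - 4\right)\right)\right) 8 = \left(11 + \left(\left(2 - 4\right)^{2} - \frac{8}{9} + \frac{2 \left(2 - 4\right)}{9} - 4 \left(2 - 4\right)\right)\right) 8 = \left(11 + \left(\left(-2\right)^{2} - \frac{8}{9} + \frac{2}{9} \left(-2\right) - -8\right)\right) 8 = \left(11 + \left(4 - \frac{8}{9} - \frac{4}{9} + 8\right)\right) 8 = \left(11 + \frac{32}{3}\right) 8 = \frac{65}{3} \cdot 8 = \frac{520}{3}$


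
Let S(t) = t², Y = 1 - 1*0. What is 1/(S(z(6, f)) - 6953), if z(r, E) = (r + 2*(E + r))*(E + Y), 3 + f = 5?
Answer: -1/2597 ≈ -0.00038506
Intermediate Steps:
f = 2 (f = -3 + 5 = 2)
Y = 1 (Y = 1 + 0 = 1)
z(r, E) = (1 + E)*(2*E + 3*r) (z(r, E) = (r + 2*(E + r))*(E + 1) = (r + (2*E + 2*r))*(1 + E) = (2*E + 3*r)*(1 + E) = (1 + E)*(2*E + 3*r))
1/(S(z(6, f)) - 6953) = 1/((2*2 + 2*2² + 3*6 + 3*2*6)² - 6953) = 1/((4 + 2*4 + 18 + 36)² - 6953) = 1/((4 + 8 + 18 + 36)² - 6953) = 1/(66² - 6953) = 1/(4356 - 6953) = 1/(-2597) = -1/2597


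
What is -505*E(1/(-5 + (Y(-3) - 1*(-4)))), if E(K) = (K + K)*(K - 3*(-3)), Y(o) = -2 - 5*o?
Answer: -55045/72 ≈ -764.51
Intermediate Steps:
E(K) = 2*K*(9 + K) (E(K) = (2*K)*(K + 9) = (2*K)*(9 + K) = 2*K*(9 + K))
-505*E(1/(-5 + (Y(-3) - 1*(-4)))) = -1010*(9 + 1/(-5 + ((-2 - 5*(-3)) - 1*(-4))))/(-5 + ((-2 - 5*(-3)) - 1*(-4))) = -1010*(9 + 1/(-5 + ((-2 + 15) + 4)))/(-5 + ((-2 + 15) + 4)) = -1010*(9 + 1/(-5 + (13 + 4)))/(-5 + (13 + 4)) = -1010*(9 + 1/(-5 + 17))/(-5 + 17) = -1010*(9 + 1/12)/12 = -1010*109/(12*12) = -505*109/72 = -55045/72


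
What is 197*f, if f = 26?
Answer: 5122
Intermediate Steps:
197*f = 197*26 = 5122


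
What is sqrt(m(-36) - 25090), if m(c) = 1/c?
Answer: I*sqrt(903241)/6 ≈ 158.4*I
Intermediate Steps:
sqrt(m(-36) - 25090) = sqrt(1/(-36) - 25090) = sqrt(-1/36 - 25090) = sqrt(-903241/36) = I*sqrt(903241)/6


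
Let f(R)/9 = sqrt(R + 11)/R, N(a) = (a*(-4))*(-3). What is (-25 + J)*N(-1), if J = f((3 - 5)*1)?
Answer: 462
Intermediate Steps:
N(a) = 12*a (N(a) = -4*a*(-3) = 12*a)
f(R) = 9*sqrt(11 + R)/R (f(R) = 9*(sqrt(R + 11)/R) = 9*(sqrt(11 + R)/R) = 9*sqrt(11 + R)/R)
J = -27/2 (J = 9*sqrt(11 + (3 - 5)*1)/(((3 - 5)*1)) = 9*sqrt(11 - 2*1)/((-2*1)) = 9*sqrt(11 - 2)/(-2) = 9*(-1/2)*sqrt(9) = 9*(-1/2)*3 = -27/2 ≈ -13.500)
(-25 + J)*N(-1) = (-25 - 27/2)*(12*(-1)) = -77/2*(-12) = 462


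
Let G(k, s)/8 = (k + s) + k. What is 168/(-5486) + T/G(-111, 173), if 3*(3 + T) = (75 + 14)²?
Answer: -2725175/403221 ≈ -6.7585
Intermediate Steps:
G(k, s) = 8*s + 16*k (G(k, s) = 8*((k + s) + k) = 8*(s + 2*k) = 8*s + 16*k)
T = 7912/3 (T = -3 + (75 + 14)²/3 = -3 + (⅓)*89² = -3 + (⅓)*7921 = -3 + 7921/3 = 7912/3 ≈ 2637.3)
168/(-5486) + T/G(-111, 173) = 168/(-5486) + 7912/(3*(8*173 + 16*(-111))) = 168*(-1/5486) + 7912/(3*(1384 - 1776)) = -84/2743 + (7912/3)/(-392) = -84/2743 + (7912/3)*(-1/392) = -84/2743 - 989/147 = -2725175/403221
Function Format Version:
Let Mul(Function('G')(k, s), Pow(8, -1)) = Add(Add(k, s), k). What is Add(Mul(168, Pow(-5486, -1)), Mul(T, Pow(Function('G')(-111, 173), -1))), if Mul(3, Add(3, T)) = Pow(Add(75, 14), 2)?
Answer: Rational(-2725175, 403221) ≈ -6.7585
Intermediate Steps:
Function('G')(k, s) = Add(Mul(8, s), Mul(16, k)) (Function('G')(k, s) = Mul(8, Add(Add(k, s), k)) = Mul(8, Add(s, Mul(2, k))) = Add(Mul(8, s), Mul(16, k)))
T = Rational(7912, 3) (T = Add(-3, Mul(Rational(1, 3), Pow(Add(75, 14), 2))) = Add(-3, Mul(Rational(1, 3), Pow(89, 2))) = Add(-3, Mul(Rational(1, 3), 7921)) = Add(-3, Rational(7921, 3)) = Rational(7912, 3) ≈ 2637.3)
Add(Mul(168, Pow(-5486, -1)), Mul(T, Pow(Function('G')(-111, 173), -1))) = Add(Mul(168, Pow(-5486, -1)), Mul(Rational(7912, 3), Pow(Add(Mul(8, 173), Mul(16, -111)), -1))) = Add(Mul(168, Rational(-1, 5486)), Mul(Rational(7912, 3), Pow(Add(1384, -1776), -1))) = Add(Rational(-84, 2743), Mul(Rational(7912, 3), Pow(-392, -1))) = Add(Rational(-84, 2743), Mul(Rational(7912, 3), Rational(-1, 392))) = Add(Rational(-84, 2743), Rational(-989, 147)) = Rational(-2725175, 403221)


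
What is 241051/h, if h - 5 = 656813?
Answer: 241051/656818 ≈ 0.36700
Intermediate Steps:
h = 656818 (h = 5 + 656813 = 656818)
241051/h = 241051/656818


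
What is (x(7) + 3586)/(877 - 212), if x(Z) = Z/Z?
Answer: 3587/665 ≈ 5.3940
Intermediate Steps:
x(Z) = 1
(x(7) + 3586)/(877 - 212) = (1 + 3586)/(877 - 212) = 3587/665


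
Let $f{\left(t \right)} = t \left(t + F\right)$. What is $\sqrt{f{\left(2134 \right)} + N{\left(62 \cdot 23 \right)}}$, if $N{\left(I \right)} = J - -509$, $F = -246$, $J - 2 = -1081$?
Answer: $\sqrt{4028422} \approx 2007.1$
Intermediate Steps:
$J = -1079$ ($J = 2 - 1081 = -1079$)
$f{\left(t \right)} = t \left(-246 + t\right)$ ($f{\left(t \right)} = t \left(t - 246\right) = t \left(-246 + t\right)$)
$N{\left(I \right)} = -570$ ($N{\left(I \right)} = -1079 - -509 = -1079 + 509 = -570$)
$\sqrt{f{\left(2134 \right)} + N{\left(62 \cdot 23 \right)}} = \sqrt{2134 \left(-246 + 2134\right) - 570} = \sqrt{2134 \cdot 1888 - 570} = \sqrt{4028992 - 570} = \sqrt{4028422}$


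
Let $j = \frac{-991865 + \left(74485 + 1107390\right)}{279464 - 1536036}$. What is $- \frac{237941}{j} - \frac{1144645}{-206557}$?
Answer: $\frac{30879347281467407}{19623947785} \approx 1.5736 \cdot 10^{6}$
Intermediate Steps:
$j = - \frac{95005}{628286}$ ($j = \frac{-991865 + 1181875}{-1256572} = 190010 \left(- \frac{1}{1256572}\right) = - \frac{95005}{628286} \approx -0.15121$)
$- \frac{237941}{j} - \frac{1144645}{-206557} = - \frac{237941}{- \frac{95005}{628286}} - \frac{1144645}{-206557} = \left(-237941\right) \left(- \frac{628286}{95005}\right) - - \frac{1144645}{206557} = \frac{149494999126}{95005} + \frac{1144645}{206557} = \frac{30879347281467407}{19623947785}$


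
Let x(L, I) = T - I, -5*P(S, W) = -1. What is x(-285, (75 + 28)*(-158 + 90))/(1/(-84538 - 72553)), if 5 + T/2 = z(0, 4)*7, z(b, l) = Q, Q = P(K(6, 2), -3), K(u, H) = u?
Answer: -5495671544/5 ≈ -1.0991e+9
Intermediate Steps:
P(S, W) = 1/5 (P(S, W) = -1/5*(-1) = 1/5)
Q = 1/5 ≈ 0.20000
z(b, l) = 1/5
T = -36/5 (T = -10 + 2*((1/5)*7) = -10 + 2*(7/5) = -10 + 14/5 = -36/5 ≈ -7.2000)
x(L, I) = -36/5 - I
x(-285, (75 + 28)*(-158 + 90))/(1/(-84538 - 72553)) = (-36/5 - (75 + 28)*(-158 + 90))/(1/(-84538 - 72553)) = (-36/5 - 103*(-68))/(1/(-157091)) = (-36/5 - 1*(-7004))/(-1/157091) = (-36/5 + 7004)*(-157091) = (34984/5)*(-157091) = -5495671544/5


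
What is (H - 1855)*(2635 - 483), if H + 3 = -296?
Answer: -4635408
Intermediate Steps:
H = -299 (H = -3 - 296 = -299)
(H - 1855)*(2635 - 483) = (-299 - 1855)*(2635 - 483) = -2154*2152 = -4635408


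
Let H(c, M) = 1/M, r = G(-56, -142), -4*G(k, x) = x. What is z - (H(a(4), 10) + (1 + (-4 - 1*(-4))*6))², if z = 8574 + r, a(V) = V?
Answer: 860829/100 ≈ 8608.3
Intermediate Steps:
G(k, x) = -x/4
r = 71/2 (r = -¼*(-142) = 71/2 ≈ 35.500)
z = 17219/2 (z = 8574 + 71/2 = 17219/2 ≈ 8609.5)
z - (H(a(4), 10) + (1 + (-4 - 1*(-4))*6))² = 17219/2 - (1/10 + (1 + (-4 - 1*(-4))*6))² = 17219/2 - (⅒ + (1 + (-4 + 4)*6))² = 17219/2 - (⅒ + (1 + 0*6))² = 17219/2 - (⅒ + (1 + 0))² = 17219/2 - (⅒ + 1)² = 17219/2 - (11/10)² = 17219/2 - 1*121/100 = 17219/2 - 121/100 = 860829/100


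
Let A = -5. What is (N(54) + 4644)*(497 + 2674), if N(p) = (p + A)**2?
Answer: 22339695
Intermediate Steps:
N(p) = (-5 + p)**2 (N(p) = (p - 5)**2 = (-5 + p)**2)
(N(54) + 4644)*(497 + 2674) = ((-5 + 54)**2 + 4644)*(497 + 2674) = (49**2 + 4644)*3171 = (2401 + 4644)*3171 = 7045*3171 = 22339695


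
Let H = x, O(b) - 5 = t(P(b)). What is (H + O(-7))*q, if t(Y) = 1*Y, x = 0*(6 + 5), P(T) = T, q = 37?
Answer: -74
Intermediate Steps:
x = 0 (x = 0*11 = 0)
t(Y) = Y
O(b) = 5 + b
H = 0
(H + O(-7))*q = (0 + (5 - 7))*37 = (0 - 2)*37 = -2*37 = -74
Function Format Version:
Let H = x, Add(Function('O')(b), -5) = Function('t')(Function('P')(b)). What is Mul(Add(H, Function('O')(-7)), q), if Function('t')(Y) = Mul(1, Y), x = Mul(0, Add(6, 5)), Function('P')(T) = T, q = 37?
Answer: -74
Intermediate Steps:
x = 0 (x = Mul(0, 11) = 0)
Function('t')(Y) = Y
Function('O')(b) = Add(5, b)
H = 0
Mul(Add(H, Function('O')(-7)), q) = Mul(Add(0, Add(5, -7)), 37) = Mul(Add(0, -2), 37) = Mul(-2, 37) = -74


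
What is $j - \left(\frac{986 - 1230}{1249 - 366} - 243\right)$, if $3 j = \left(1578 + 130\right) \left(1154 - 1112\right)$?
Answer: $\frac{21329109}{883} \approx 24155.0$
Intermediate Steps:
$j = 23912$ ($j = \frac{\left(1578 + 130\right) \left(1154 - 1112\right)}{3} = \frac{1708 \cdot 42}{3} = \frac{1}{3} \cdot 71736 = 23912$)
$j - \left(\frac{986 - 1230}{1249 - 366} - 243\right) = 23912 - \left(\frac{986 - 1230}{1249 - 366} - 243\right) = 23912 - \left(- \frac{244}{883} - 243\right) = 23912 - - \frac{214813}{883} = 23912 + \frac{214813}{883} = \frac{21329109}{883}$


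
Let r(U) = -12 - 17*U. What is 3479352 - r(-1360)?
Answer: 3456244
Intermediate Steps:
3479352 - r(-1360) = 3479352 - (-12 - 17*(-1360)) = 3479352 - (-12 + 23120) = 3479352 - 1*23108 = 3479352 - 23108 = 3456244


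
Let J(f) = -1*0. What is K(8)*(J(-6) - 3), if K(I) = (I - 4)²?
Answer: -48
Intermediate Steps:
J(f) = 0
K(I) = (-4 + I)²
K(8)*(J(-6) - 3) = (-4 + 8)²*(0 - 3) = 4²*(-3) = 16*(-3) = -48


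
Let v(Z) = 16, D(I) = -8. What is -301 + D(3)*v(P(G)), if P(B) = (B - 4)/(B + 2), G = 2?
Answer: -429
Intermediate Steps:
P(B) = (-4 + B)/(2 + B)
-301 + D(3)*v(P(G)) = -301 - 8*16 = -301 - 128 = -429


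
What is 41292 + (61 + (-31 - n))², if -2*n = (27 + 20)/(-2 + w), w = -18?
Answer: 67396609/1600 ≈ 42123.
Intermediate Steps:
n = 47/40 (n = -(27 + 20)/(2*(-2 - 18)) = -47/(2*(-20)) = -47*(-1)/(2*20) = -½*(-47/20) = 47/40 ≈ 1.1750)
41292 + (61 + (-31 - n))² = 41292 + (61 + (-31 - 1*47/40))² = 41292 + (61 + (-31 - 47/40))² = 41292 + (61 - 1287/40)² = 41292 + (1153/40)² = 41292 + 1329409/1600 = 67396609/1600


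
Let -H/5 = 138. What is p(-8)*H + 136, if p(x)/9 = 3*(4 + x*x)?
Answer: -1266704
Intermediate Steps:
H = -690 (H = -5*138 = -690)
p(x) = 108 + 27*x² (p(x) = 9*(3*(4 + x*x)) = 9*(3*(4 + x²)) = 9*(12 + 3*x²) = 108 + 27*x²)
p(-8)*H + 136 = (108 + 27*(-8)²)*(-690) + 136 = (108 + 27*64)*(-690) + 136 = (108 + 1728)*(-690) + 136 = 1836*(-690) + 136 = -1266840 + 136 = -1266704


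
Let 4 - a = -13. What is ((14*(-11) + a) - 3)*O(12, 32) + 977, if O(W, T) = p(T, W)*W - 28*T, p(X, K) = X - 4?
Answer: 79377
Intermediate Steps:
p(X, K) = -4 + X
a = 17 (a = 4 - 1*(-13) = 4 + 13 = 17)
O(W, T) = -28*T + W*(-4 + T) (O(W, T) = (-4 + T)*W - 28*T = W*(-4 + T) - 28*T = -28*T + W*(-4 + T))
((14*(-11) + a) - 3)*O(12, 32) + 977 = ((14*(-11) + 17) - 3)*(-28*32 + 12*(-4 + 32)) + 977 = ((-154 + 17) - 3)*(-896 + 12*28) + 977 = (-137 - 3)*(-896 + 336) + 977 = -140*(-560) + 977 = 78400 + 977 = 79377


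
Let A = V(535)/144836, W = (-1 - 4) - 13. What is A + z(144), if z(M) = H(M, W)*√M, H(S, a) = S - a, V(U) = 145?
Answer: 281561329/144836 ≈ 1944.0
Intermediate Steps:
W = -18 (W = -5 - 13 = -18)
z(M) = √M*(18 + M) (z(M) = (M - 1*(-18))*√M = (M + 18)*√M = (18 + M)*√M = √M*(18 + M))
A = 145/144836 ≈ 0.0010011
A + z(144) = 145/144836 + √144*(18 + 144) = 145/144836 + 12*162 = 145/144836 + 1944 = 281561329/144836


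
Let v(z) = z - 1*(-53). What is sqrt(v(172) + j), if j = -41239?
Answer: I*sqrt(41014) ≈ 202.52*I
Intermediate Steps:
v(z) = 53 + z (v(z) = z + 53 = 53 + z)
sqrt(v(172) + j) = sqrt((53 + 172) - 41239) = sqrt(225 - 41239) = sqrt(-41014) = I*sqrt(41014)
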